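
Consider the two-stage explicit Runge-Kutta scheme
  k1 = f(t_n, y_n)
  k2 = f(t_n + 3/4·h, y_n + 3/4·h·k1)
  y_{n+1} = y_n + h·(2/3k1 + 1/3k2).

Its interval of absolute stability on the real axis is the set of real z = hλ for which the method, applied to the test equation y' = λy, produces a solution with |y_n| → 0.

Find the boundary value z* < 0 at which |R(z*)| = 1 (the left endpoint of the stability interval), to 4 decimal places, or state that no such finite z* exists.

Test eqn y'=λy, z=hλ:
  k1=λy_n ⇒ h·k1=z·y_n;  k2=λ(1+3/4z)y_n ⇒ h·k2=z(1+3/4z)y_n
  y_{n+1}/y_n = 1 + 2/3z + 1/3z(1+3/4z) = 1 + z + 1/4z²
  so R(z) = 1 + z + 1/4z².

Need |R(x)|<1, x<0.
x=-1.65: |R|=0.0306
R=1: x+1/4x²=0 ⇒ x=−4=-4.0000; min R=1−1/(4·1/4)=0.0000>−1
Confirm numerically:
  x=-3.596: |R|=0.63680 <1
  x=-3.222: |R|=0.37332 <1
  x=-1.951: |R|=0.00060 <1
  x=-4.589: |R|=1.67573 >1
  x=-4.456: |R|=1.50798 >1
  x=-4.284: |R|=1.30416 >1
Stable set (-4.0000, 0).

left endpoint -4.0000.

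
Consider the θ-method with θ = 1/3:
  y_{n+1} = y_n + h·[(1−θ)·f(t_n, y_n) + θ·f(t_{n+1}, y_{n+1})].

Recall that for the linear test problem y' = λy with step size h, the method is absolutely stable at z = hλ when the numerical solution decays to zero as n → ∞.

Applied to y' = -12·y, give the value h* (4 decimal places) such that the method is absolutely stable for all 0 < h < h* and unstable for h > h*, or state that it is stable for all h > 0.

With y'=λy (z=hλ):
  y_{n+1} = y_n + z·[2/3·y_n + 1/3·y_{n+1}] ⇒ (1 − 1/3z)y_{n+1} = (1 + 2/3z)y_n
  so R(z) = (1 + 2/3z)/(1 − 1/3z).

Need |R(x)|<1, x<0.
x=-0.82: |R|=0.3560
R=−1: 1+2/3x = −1+1/3x ⇒ -1/3x=2 ⇒ x=2/(-1/3)=-6.0000
Confirm numerically:
  x=-5.276: |R|=0.91252 <1
  x=-4.869: |R|=0.85627 <1
  x=-3.311: |R|=0.57392 <1
  x=-2.576: |R|=0.38594 <1
  x=-6.560: |R|=1.05858 >1
  x=-6.526: |R|=1.05522 >1
  x=-6.025: |R|=1.00277 >1
So |R|<1 on (-6.0000, 0).

(-6.0000,0); λ=-12 ⇒ h* = (6)/12 = 0.5000.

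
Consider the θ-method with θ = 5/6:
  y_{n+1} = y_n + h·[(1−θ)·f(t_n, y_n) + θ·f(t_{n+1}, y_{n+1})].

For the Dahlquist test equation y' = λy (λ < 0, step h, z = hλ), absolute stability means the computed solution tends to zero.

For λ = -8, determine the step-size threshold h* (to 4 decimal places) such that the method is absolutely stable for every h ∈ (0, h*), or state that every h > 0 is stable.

interval (−∞, 0). Any h>0 works for λ=-8.

Test eqn y'=λy, z=hλ:
  y_{n+1} = y_n + z·[1/6·y_n + 5/6·y_{n+1}] ⇒ (1 − 5/6z)y_{n+1} = (1 + 1/6z)y_n
  R(z) = (1 + 1/6z)/(1 − 5/6z).

Find x<0 with |R(x)|<1.
x=-1.26: |R|=0.3854
x=-2: |R|=0.2500
x=-10: |R|=0.0714
x=-100: |R|=0.1858
θ=5/6≥1/2 ⇒ |1+1/6x|<|1−5/6x| ∀x<0 ⇒ interval (−∞,0).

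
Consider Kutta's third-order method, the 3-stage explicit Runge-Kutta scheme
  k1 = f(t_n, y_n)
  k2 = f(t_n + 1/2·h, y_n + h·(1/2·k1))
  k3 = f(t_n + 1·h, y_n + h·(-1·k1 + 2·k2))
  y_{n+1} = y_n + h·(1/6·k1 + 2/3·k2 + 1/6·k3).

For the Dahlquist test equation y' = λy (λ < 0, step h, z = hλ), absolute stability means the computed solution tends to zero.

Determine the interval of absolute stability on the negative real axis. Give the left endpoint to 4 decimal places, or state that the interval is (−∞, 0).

Test eqn y'=λy, z=hλ:
  order 3, 3-stage ⇒ R(z)=1+z+z^2/2+z^3/6
  (e.g. R(-1.22)=0.22156, |R|=0.22156)

Boundary: |R(x)|=1, x<0.
x=-1.22: |R|=0.2216
|R(-2.25)|=0.6172 |R(-1.91)|=0.2473 |R(-1.39)|=0.1284
Bisect:
  x_lo=-3.1566 |R|=2.4166  x_hi=-0.2926 |R|=0.7461
  mid=-1.72457 |R|=0.09235 →hi
  mid=-2.44057 |R|=0.88521 →hi
  mid=-2.79857 |R|=1.53565 →lo
  mid=-2.61957 |R|=1.18448 →lo
  mid=-2.53007 |R|=1.02872 →lo
  mid=-2.48532 |R|=0.95548 →hi
  mid=-2.50770 |R|=0.99172 →hi
  mid=-2.51889 |R|=1.01012 →lo
  mid=-2.51329 |R|=1.00090 →lo
  mid=-2.51049 |R|=0.99630 →hi
  ...
  [-2.51277,-2.51259] ⇒ x*=-2.5127
So |R|<1 on (-2.5127, 0).

z∈(-2.5127,0).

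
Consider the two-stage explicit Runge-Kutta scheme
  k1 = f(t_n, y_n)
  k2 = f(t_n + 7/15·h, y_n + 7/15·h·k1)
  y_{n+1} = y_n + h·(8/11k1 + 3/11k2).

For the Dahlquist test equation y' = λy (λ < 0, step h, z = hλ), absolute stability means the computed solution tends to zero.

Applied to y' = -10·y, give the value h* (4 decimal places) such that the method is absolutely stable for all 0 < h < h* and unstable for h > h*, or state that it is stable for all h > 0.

Test eqn y'=λy, z=hλ:
  k1=λy_n ⇒ h·k1=z·y_n;  k2=λ(1+7/15z)y_n ⇒ h·k2=z(1+7/15z)y_n
  y_{n+1}/y_n = 1 + 8/11z + 3/11z(1+7/15z) = 1 + z + 7/55z²
  ⇒ R(z) = 1 + z + 7/55z².

Need |R(x)|<1, x<0.
x=-1.41: |R|=0.1570
R=1: x+7/55x²=0 ⇒ x=−55/7=-7.8571; min R=1−1/(4·7/55)=-0.9643>−1
Confirm numerically:
  x=-7.706: |R|=0.85176 <1
  x=-7.228: |R|=0.42123 <1
  x=-4.725: |R|=0.88356 <1
  x=-8.417: |R|=1.59975 >1
  x=-7.995: |R|=1.14028 >1
So |R|<1 on (-7.8571, 0).

(-7.8571,0); λ=-10 ⇒ h* = (55/7)/10 = 0.7857.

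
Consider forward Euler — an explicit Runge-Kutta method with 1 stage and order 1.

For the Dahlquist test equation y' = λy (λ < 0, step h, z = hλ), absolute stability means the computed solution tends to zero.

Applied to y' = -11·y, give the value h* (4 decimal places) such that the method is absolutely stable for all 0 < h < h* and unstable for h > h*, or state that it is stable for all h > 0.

Test eqn y'=λy, z=hλ:
  order 1, 1-stage ⇒ R(z)=1+z
  (e.g. R(-1.22)=-0.22000, |R|=0.22000)

Solve |R(x)|<1 on ℝ⁻.
x=-1.22: |R|=0.2200
|R(-2.24)|=1.2400 |R(-1.79)|=0.7900 |R(-0.95)|=0.0500
Bisect:
  x_lo=-2.8482 |R|=1.8482  x_hi=-0.3126 |R|=0.6874
  mid=-1.58041 |R|=0.58041 →hi
  mid=-2.21433 |R|=1.21433 →lo
  mid=-1.89737 |R|=0.89737 →hi
  mid=-2.05585 |R|=1.05585 →lo
  mid=-1.97661 |R|=0.97661 →hi
  mid=-2.01623 |R|=1.01623 →lo
  mid=-1.99642 |R|=0.99642 →hi
  mid=-2.00632 |R|=1.00632 →lo
  ...
  [-2.00013,-1.99998] ⇒ x*=-2.0000
Stable set (-2.0000, 0).

(-2.0000,0); λ=-11 ⇒ h* = 0.1818.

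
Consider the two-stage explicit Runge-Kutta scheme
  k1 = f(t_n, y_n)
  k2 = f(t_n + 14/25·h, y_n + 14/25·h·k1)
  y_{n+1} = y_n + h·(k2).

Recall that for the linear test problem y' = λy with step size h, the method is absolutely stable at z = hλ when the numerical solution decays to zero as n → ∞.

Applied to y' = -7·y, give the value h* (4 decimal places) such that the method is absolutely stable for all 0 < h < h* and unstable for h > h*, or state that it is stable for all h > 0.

(-1.7857,0); λ=-7 ⇒ h* = (25/14)/7 = 0.2551.

With y'=λy (z=hλ):
  k1=λy_n ⇒ h·k1=z·y_n;  k2=λ(1+14/25z)y_n ⇒ h·k2=z(1+14/25z)y_n
  y_{n+1}/y_n = 1 + z(1+14/25z) = 1 + z + 14/25z²
  Hence R(z) = 1 + z + 14/25z².

Boundary: |R(x)|=1, x<0.
x=-0.38: |R|=0.7009
R=1: x+14/25x²=0 ⇒ x=−25/14=-1.7857; min R=1−1/(4·14/25)=0.5536>−1
Confirm numerically:
  x=-1.748: |R|=0.96308 <1
  x=-1.470: |R|=0.74010 <1
  x=-1.455: |R|=0.73053 <1
  x=-1.182: |R|=0.60039 <1
  x=-2.243: |R|=1.57439 >1
  x=-2.110: |R|=1.38318 >1
Stable set (-1.7857, 0).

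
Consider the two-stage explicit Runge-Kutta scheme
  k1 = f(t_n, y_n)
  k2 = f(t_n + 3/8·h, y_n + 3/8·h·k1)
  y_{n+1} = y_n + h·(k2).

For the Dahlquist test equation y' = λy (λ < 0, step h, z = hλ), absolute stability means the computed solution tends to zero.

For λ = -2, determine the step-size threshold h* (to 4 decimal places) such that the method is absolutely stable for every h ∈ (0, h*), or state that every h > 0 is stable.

(-2.6667,0); λ=-2 ⇒ h* = (8/3)/2 = 1.3333.

Set f=λy, z=hλ:
  k1=λy_n ⇒ h·k1=z·y_n;  k2=λ(1+3/8z)y_n ⇒ h·k2=z(1+3/8z)y_n
  y_{n+1}/y_n = 1 + z(1+3/8z) = 1 + z + 3/8z²
  ⇒ R(z) = 1 + z + 3/8z².

Need |R(x)|<1, x<0.
x=-0.6: |R|=0.5350
R=1: x+3/8x²=0 ⇒ x=−8/3=-2.6667; min R=1−1/(4·3/8)=0.3333>−1
Confirm numerically:
  x=-2.324: |R|=0.70137 <1
  x=-2.191: |R|=0.60918 <1
  x=-1.304: |R|=0.33366 <1
  x=-1.112: |R|=0.35170 <1
  x=-3.057: |R|=1.44747 >1
  x=-2.950: |R|=1.31344 >1
  x=-2.712: |R|=1.04610 >1
Stable set (-2.6667, 0).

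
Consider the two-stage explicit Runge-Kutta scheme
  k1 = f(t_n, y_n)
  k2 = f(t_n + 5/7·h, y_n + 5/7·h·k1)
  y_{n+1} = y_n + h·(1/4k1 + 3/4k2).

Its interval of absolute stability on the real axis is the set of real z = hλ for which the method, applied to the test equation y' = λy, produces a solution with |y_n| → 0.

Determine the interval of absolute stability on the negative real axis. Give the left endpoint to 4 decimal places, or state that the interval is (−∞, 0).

(-1.8667, 0).

On y'=λy, z=hλ:
  k1=λy_n ⇒ h·k1=z·y_n;  k2=λ(1+5/7z)y_n ⇒ h·k2=z(1+5/7z)y_n
  y_{n+1}/y_n = 1 + 1/4z + 3/4z(1+5/7z) = 1 + z + 15/28z²
  R(z) = 1 + z + 15/28z².

Solve |R(x)|<1 on ℝ⁻.
x=-1.19: |R|=0.5686
R=1: x+15/28x²=0 ⇒ x=−28/15=-1.8667; min R=1−1/(4·15/28)=0.5333>−1
Confirm numerically:
  x=-1.249: |R|=0.58671 <1
  x=-1.018: |R|=0.53717 <1
  x=-0.768: |R|=0.54798 <1
  x=-2.450: |R|=1.76562 >1
  x=-2.414: |R|=1.70782 >1
  x=-2.189: |R|=1.37799 >1
So |R|<1 on (-1.8667, 0).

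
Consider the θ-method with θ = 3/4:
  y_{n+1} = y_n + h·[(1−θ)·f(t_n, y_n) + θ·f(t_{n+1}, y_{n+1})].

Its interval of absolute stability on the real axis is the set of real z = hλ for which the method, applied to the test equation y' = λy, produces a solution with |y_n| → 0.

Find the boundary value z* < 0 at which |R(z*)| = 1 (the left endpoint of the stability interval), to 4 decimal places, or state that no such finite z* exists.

unbounded; (−∞, 0).

On y'=λy, z=hλ:
  y_{n+1} = y_n + z·[1/4·y_n + 3/4·y_{n+1}] ⇒ (1 − 3/4z)y_{n+1} = (1 + 1/4z)y_n
  ⇒ R(z) = (1 + 1/4z)/(1 − 3/4z).

Find x<0 with |R(x)|<1.
x=-1.52: |R|=0.2897
x=-2: |R|=0.2000
x=-10: |R|=0.1765
x=-100: |R|=0.3158
θ=3/4≥1/2 ⇒ |1+1/4x|<|1−3/4x| ∀x<0 ⇒ unbounded interval.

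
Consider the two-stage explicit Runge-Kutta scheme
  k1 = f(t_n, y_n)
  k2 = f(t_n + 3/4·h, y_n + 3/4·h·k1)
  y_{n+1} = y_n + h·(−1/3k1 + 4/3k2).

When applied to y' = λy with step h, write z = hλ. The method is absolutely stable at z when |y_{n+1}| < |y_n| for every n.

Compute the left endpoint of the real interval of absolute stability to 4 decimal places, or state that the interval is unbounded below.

left endpoint -1.0000.

Test eqn y'=λy, z=hλ:
  k1=λy_n ⇒ h·k1=z·y_n;  k2=λ(1+3/4z)y_n ⇒ h·k2=z(1+3/4z)y_n
  y_{n+1}/y_n = 1 − 1/3z + 4/3z(1+3/4z) = 1 + z + z²
  ⇒ R(z) = 1 + z + z².

Solve |R(x)|<1 on ℝ⁻.
x=-0.58: |R|=0.7564
R=1: x+1x²=0 ⇒ x=−1=-1.0000; min R=1−1/(4·1)=0.7500>−1
Confirm numerically:
  x=-0.641: |R|=0.76988 <1
  x=-0.598: |R|=0.75960 <1
  x=-0.562: |R|=0.75384 <1
  x=-1.548: |R|=1.84830 >1
  x=-1.542: |R|=1.83576 >1
So |R|<1 on (-1.0000, 0).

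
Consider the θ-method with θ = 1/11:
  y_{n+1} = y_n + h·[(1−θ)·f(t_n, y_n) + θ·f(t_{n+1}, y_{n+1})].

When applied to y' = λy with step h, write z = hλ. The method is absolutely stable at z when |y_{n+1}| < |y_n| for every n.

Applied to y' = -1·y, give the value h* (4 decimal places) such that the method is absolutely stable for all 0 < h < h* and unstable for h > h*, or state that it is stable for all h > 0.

(-2.4444,0); λ=-1 ⇒ h* = (22/9)/1 = 2.4444.

Set f=λy, z=hλ:
  y_{n+1} = y_n + z·[10/11·y_n + 1/11·y_{n+1}] ⇒ (1 − 1/11z)y_{n+1} = (1 + 10/11z)y_n
  ⇒ R(z) = (1 + 10/11z)/(1 − 1/11z).

Solve |R(x)|<1 on ℝ⁻.
x=-1.17: |R|=0.0575
R=−1: 1+10/11x = −1+1/11x ⇒ -9/11x=2 ⇒ x=2/(-9/11)=-2.4444
Confirm numerically:
  x=-2.332: |R|=0.92409 <1
  x=-2.282: |R|=0.88993 <1
  x=-1.961: |R|=0.66430 <1
  x=-1.695: |R|=0.46869 <1
  x=-2.989: |R|=1.35035 >1
  x=-2.988: |R|=1.34973 >1
  x=-2.797: |R|=1.22998 >1
So |R|<1 on (-2.4444, 0).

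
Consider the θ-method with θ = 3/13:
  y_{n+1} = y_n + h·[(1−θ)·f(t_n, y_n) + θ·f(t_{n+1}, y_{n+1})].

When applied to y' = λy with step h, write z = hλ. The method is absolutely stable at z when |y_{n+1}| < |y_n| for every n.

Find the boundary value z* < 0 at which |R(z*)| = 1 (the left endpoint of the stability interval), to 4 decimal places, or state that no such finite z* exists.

z* = -3.7143.

Test eqn y'=λy, z=hλ:
  y_{n+1} = y_n + z·[10/13·y_n + 3/13·y_{n+1}] ⇒ (1 − 3/13z)y_{n+1} = (1 + 10/13z)y_n
  R(z) = (1 + 10/13z)/(1 − 3/13z).

Solve |R(x)|<1 on ℝ⁻.
x=-0.42: |R|=0.6171
R=−1: 1+10/13x = −1+3/13x ⇒ -7/13x=2 ⇒ x=2/(-7/13)=-3.7143
Confirm numerically:
  x=-3.145: |R|=0.82238 <1
  x=-2.651: |R|=0.64478 <1
  x=-2.275: |R|=0.49180 <1
  x=-2.243: |R|=0.47798 <1
  x=-4.187: |R|=1.12946 >1
  x=-3.971: |R|=1.07213 >1
Interval (-3.7143, 0).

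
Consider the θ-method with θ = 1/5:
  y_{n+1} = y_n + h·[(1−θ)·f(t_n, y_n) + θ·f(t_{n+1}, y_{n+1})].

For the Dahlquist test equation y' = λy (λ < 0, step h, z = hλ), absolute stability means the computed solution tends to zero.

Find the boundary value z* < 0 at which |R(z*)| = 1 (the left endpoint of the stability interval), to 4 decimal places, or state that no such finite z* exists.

left endpoint -3.3333.

With y'=λy (z=hλ):
  y_{n+1} = y_n + z·[4/5·y_n + 1/5·y_{n+1}] ⇒ (1 − 1/5z)y_{n+1} = (1 + 4/5z)y_n
  R(z) = (1 + 4/5z)/(1 − 1/5z).

Need |R(x)|<1, x<0.
x=-0.32: |R|=0.6992
R=−1: 1+4/5x = −1+1/5x ⇒ -3/5x=2 ⇒ x=2/(-3/5)=-3.3333
Confirm numerically:
  x=-2.791: |R|=0.79117 <1
  x=-1.922: |R|=0.38833 <1
  x=-1.828: |R|=0.33861 <1
  x=-3.720: |R|=1.13303 >1
  x=-3.699: |R|=1.12611 >1
Stable set (-3.3333, 0).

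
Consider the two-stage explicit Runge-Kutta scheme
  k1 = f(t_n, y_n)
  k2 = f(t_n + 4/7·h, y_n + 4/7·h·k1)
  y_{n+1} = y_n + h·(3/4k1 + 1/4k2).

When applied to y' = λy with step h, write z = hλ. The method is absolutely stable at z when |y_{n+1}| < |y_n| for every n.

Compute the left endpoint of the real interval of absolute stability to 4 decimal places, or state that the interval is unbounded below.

On y'=λy, z=hλ:
  k1=λy_n ⇒ h·k1=z·y_n;  k2=λ(1+4/7z)y_n ⇒ h·k2=z(1+4/7z)y_n
  y_{n+1}/y_n = 1 + 3/4z + 1/4z(1+4/7z) = 1 + z + 1/7z²
  so R(z) = 1 + z + 1/7z².

Boundary: |R(x)|=1, x<0.
x=-0.68: |R|=0.3861
R=1: x+1/7x²=0 ⇒ x=−7=-7.0000; min R=1−1/(4·1/7)=-0.7500>−1
Confirm numerically:
  x=-6.829: |R|=0.83318 <1
  x=-6.101: |R|=0.21646 <1
  x=-5.436: |R|=0.21456 <1
  x=-5.267: |R|=0.30396 <1
  x=-7.560: |R|=1.60480 >1
  x=-7.358: |R|=1.37631 >1
  x=-7.231: |R|=1.23862 >1
So |R|<1 on (-7.0000, 0).

left endpoint -7.0000.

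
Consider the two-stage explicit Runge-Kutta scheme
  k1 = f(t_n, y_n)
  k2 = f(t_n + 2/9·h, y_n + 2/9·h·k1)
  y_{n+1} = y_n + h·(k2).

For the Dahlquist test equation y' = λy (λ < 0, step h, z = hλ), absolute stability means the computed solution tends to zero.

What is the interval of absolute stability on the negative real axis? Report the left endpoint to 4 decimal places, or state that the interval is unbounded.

Test eqn y'=λy, z=hλ:
  k1=λy_n ⇒ h·k1=z·y_n;  k2=λ(1+2/9z)y_n ⇒ h·k2=z(1+2/9z)y_n
  y_{n+1}/y_n = 1 + z(1+2/9z) = 1 + z + 2/9z²
  so R(z) = 1 + z + 2/9z².

Solve |R(x)|<1 on ℝ⁻.
x=-0.85: |R|=0.3106
R=1: x+2/9x²=0 ⇒ x=−9/2=-4.5000; min R=1−1/(4·2/9)=-0.1250>−1
Confirm numerically:
  x=-2.454: |R|=0.11575 <1
  x=-2.435: |R|=0.11739 <1
  x=-2.084: |R|=0.11888 <1
  x=-4.974: |R|=1.52393 >1
  x=-4.551: |R|=1.05158 >1
So |R|<1 on (-4.5000, 0).

(-4.5000, 0).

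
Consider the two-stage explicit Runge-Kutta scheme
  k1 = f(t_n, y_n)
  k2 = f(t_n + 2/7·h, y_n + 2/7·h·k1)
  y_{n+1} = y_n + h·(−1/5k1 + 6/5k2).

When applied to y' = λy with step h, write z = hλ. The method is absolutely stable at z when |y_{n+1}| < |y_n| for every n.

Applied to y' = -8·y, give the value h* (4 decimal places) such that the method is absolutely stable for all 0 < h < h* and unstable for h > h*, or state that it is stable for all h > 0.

With y'=λy (z=hλ):
  k1=λy_n ⇒ h·k1=z·y_n;  k2=λ(1+2/7z)y_n ⇒ h·k2=z(1+2/7z)y_n
  y_{n+1}/y_n = 1 − 1/5z + 6/5z(1+2/7z) = 1 + z + 12/35z²
  Hence R(z) = 1 + z + 12/35z².

Need |R(x)|<1, x<0.
x=-0.68: |R|=0.4785
R=1: x+12/35x²=0 ⇒ x=−35/12=-2.9167; min R=1−1/(4·12/35)=0.2708>−1
Confirm numerically:
  x=-2.584: |R|=0.70528 <1
  x=-2.362: |R|=0.55082 <1
  x=-2.197: |R|=0.45791 <1
  x=-3.365: |R|=1.51725 >1
  x=-3.104: |R|=1.19937 >1
  x=-2.961: |R|=1.04501 >1
Stable set (-2.9167, 0).

(-2.9167,0); λ=-8 ⇒ h* = (35/12)/8 = 0.3646.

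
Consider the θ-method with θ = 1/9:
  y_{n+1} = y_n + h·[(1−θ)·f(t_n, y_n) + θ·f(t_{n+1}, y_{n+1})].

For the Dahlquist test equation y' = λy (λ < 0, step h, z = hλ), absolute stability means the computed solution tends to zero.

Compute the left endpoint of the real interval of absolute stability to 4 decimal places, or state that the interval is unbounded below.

left endpoint -2.5714.

Set f=λy, z=hλ:
  y_{n+1} = y_n + z·[8/9·y_n + 1/9·y_{n+1}] ⇒ (1 − 1/9z)y_{n+1} = (1 + 8/9z)y_n
  Hence R(z) = (1 + 8/9z)/(1 − 1/9z).

Solve |R(x)|<1 on ℝ⁻.
x=-0.77: |R|=0.2907
R=−1: 1+8/9x = −1+1/9x ⇒ -7/9x=2 ⇒ x=2/(-7/9)=-2.5714
Confirm numerically:
  x=-2.409: |R|=0.90034 <1
  x=-1.655: |R|=0.39794 <1
  x=-1.251: |R|=0.09833 <1
  x=-3.010: |R|=1.25562 >1
  x=-3.001: |R|=1.25056 >1
So |R|<1 on (-2.5714, 0).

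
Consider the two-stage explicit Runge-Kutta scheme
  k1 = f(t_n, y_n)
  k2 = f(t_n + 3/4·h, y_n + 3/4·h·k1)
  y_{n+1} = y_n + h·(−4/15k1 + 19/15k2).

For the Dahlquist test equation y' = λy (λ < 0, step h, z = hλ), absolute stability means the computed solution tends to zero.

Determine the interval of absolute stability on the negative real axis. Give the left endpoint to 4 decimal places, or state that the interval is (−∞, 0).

On y'=λy, z=hλ:
  k1=λy_n ⇒ h·k1=z·y_n;  k2=λ(1+3/4z)y_n ⇒ h·k2=z(1+3/4z)y_n
  y_{n+1}/y_n = 1 − 4/15z + 19/15z(1+3/4z) = 1 + z + 19/20z²
  R(z) = 1 + z + 19/20z².

Boundary: |R(x)|=1, x<0.
x=-1.79: |R|=2.2539
R=1: x+19/20x²=0 ⇒ x=−20/19=-1.0526; min R=1−1/(4·19/20)=0.7368>−1
Confirm numerically:
  x=-0.921: |R|=0.88483 <1
  x=-0.736: |R|=0.77861 <1
  x=-0.735: |R|=0.77821 <1
  x=-0.668: |R|=0.75591 <1
  x=-1.491: |R|=1.62093 >1
  x=-1.197: |R|=1.16417 >1
  x=-1.144: |R|=1.09930 >1
Interval (-1.0526, 0).

(-1.0526, 0).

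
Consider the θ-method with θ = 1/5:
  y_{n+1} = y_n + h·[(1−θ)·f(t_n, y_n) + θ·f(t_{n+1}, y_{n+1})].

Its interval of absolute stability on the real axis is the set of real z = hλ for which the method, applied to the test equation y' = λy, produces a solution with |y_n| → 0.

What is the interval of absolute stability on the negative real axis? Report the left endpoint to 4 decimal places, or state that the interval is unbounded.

Test eqn y'=λy, z=hλ:
  y_{n+1} = y_n + z·[4/5·y_n + 1/5·y_{n+1}] ⇒ (1 − 1/5z)y_{n+1} = (1 + 4/5z)y_n
  ⇒ R(z) = (1 + 4/5z)/(1 − 1/5z).

Boundary: |R(x)|=1, x<0.
x=-1.76: |R|=0.3018
R=−1: 1+4/5x = −1+1/5x ⇒ -3/5x=2 ⇒ x=2/(-3/5)=-3.3333
Confirm numerically:
  x=-3.142: |R|=0.92950 <1
  x=-2.723: |R|=0.76292 <1
  x=-2.534: |R|=0.68171 <1
  x=-2.369: |R|=0.60741 <1
  x=-3.552: |R|=1.07671 >1
  x=-3.447: |R|=1.04037 >1
Interval (-3.3333, 0).

z∈(-3.3333,0).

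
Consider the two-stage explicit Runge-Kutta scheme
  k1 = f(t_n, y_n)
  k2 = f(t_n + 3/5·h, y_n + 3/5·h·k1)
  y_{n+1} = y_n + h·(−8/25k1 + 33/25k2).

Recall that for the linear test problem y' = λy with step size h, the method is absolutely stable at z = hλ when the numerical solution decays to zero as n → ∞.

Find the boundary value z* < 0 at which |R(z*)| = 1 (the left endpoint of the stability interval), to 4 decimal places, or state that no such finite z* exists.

With y'=λy (z=hλ):
  k1=λy_n ⇒ h·k1=z·y_n;  k2=λ(1+3/5z)y_n ⇒ h·k2=z(1+3/5z)y_n
  y_{n+1}/y_n = 1 − 8/25z + 33/25z(1+3/5z) = 1 + z + 99/125z²
  R(z) = 1 + z + 99/125z².

Boundary: |R(x)|=1, x<0.
x=-1.38: |R|=1.1283
R=1: x+99/125x²=0 ⇒ x=−125/99=-1.2626; min R=1−1/(4·99/125)=0.6843>−1
Confirm numerically:
  x=-1.176: |R|=0.91932 <1
  x=-1.037: |R|=0.81469 <1
  x=-0.997: |R|=0.79026 <1
  x=-0.663: |R|=0.68514 <1
  x=-1.661: |R|=1.52407 >1
  x=-1.554: |R|=1.35861 >1
  x=-1.395: |R|=1.14625 >1
Interval (-1.2626, 0).

z* = -1.2626.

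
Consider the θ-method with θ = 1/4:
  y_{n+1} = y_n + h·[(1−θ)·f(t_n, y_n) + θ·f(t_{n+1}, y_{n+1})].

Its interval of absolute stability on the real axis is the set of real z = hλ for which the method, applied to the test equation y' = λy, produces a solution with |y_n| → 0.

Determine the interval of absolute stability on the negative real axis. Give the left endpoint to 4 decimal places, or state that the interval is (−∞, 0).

With y'=λy (z=hλ):
  y_{n+1} = y_n + z·[3/4·y_n + 1/4·y_{n+1}] ⇒ (1 − 1/4z)y_{n+1} = (1 + 3/4z)y_n
  ⇒ R(z) = (1 + 3/4z)/(1 − 1/4z).

Find x<0 with |R(x)|<1.
x=-1.65: |R|=0.1681
R=−1: 1+3/4x = −1+1/4x ⇒ -1/2x=2 ⇒ x=2/(-1/2)=-4.0000
Confirm numerically:
  x=-3.398: |R|=0.83725 <1
  x=-2.502: |R|=0.53922 <1
  x=-1.808: |R|=0.24518 <1
  x=-4.489: |R|=1.11521 >1
  x=-4.371: |R|=1.08864 >1
Interval (-4.0000, 0).

(-4.0000, 0).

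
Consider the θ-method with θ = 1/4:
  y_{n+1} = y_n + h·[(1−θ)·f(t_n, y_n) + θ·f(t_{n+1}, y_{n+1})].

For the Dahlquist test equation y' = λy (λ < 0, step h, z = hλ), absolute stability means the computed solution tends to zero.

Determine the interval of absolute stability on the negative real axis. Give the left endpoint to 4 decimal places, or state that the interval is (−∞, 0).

z∈(-4.0000,0).

With y'=λy (z=hλ):
  y_{n+1} = y_n + z·[3/4·y_n + 1/4·y_{n+1}] ⇒ (1 − 1/4z)y_{n+1} = (1 + 3/4z)y_n
  ⇒ R(z) = (1 + 3/4z)/(1 − 1/4z).

Boundary: |R(x)|=1, x<0.
x=-1.51: |R|=0.0962
R=−1: 1+3/4x = −1+1/4x ⇒ -1/2x=2 ⇒ x=2/(-1/2)=-4.0000
Confirm numerically:
  x=-3.979: |R|=0.99474 <1
  x=-2.832: |R|=0.65808 <1
  x=-2.427: |R|=0.51050 <1
  x=-4.446: |R|=1.10561 >1
  x=-4.370: |R|=1.08841 >1
Interval (-4.0000, 0).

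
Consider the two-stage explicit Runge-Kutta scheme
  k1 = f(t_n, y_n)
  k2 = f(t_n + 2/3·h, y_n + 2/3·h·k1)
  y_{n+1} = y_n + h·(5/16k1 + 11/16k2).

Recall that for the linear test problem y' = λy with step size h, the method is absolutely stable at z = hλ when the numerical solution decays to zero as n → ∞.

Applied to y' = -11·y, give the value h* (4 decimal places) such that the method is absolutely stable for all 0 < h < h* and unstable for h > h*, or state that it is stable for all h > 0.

(-2.1818,0); λ=-11 ⇒ h* = (24/11)/11 = 0.1983.

With y'=λy (z=hλ):
  k1=λy_n ⇒ h·k1=z·y_n;  k2=λ(1+2/3z)y_n ⇒ h·k2=z(1+2/3z)y_n
  y_{n+1}/y_n = 1 + 5/16z + 11/16z(1+2/3z) = 1 + z + 11/24z²
  R(z) = 1 + z + 11/24z².

Boundary: |R(x)|=1, x<0.
x=-1.03: |R|=0.4562
R=1: x+11/24x²=0 ⇒ x=−24/11=-2.1818; min R=1−1/(4·11/24)=0.4545>−1
Confirm numerically:
  x=-2.132: |R|=0.95132 <1
  x=-1.951: |R|=0.79360 <1
  x=-0.886: |R|=0.47379 <1
  x=-2.736: |R|=1.69494 >1
  x=-2.690: |R|=1.62655 >1
So |R|<1 on (-2.1818, 0).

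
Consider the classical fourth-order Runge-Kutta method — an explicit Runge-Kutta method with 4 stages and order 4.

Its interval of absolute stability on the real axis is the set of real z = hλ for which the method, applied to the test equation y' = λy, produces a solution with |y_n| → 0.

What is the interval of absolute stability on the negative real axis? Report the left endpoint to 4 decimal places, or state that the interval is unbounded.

z∈(-2.7853,0).

On y'=λy, z=hλ:
  order 4, 4-stage ⇒ R(z)=1+z+z^2/2+z^3/6+z^4/24
  (e.g. R(-1.4)=0.28273, |R|=0.28273)

Solve |R(x)|<1 on ℝ⁻.
x=-1.4: |R|=0.2827
|R(-1.36)|=0.2881 |R(-0.83)|=0.4389 |R(-0.57)|=0.5660
Bisect:
  x_lo=-3.2447 |R|=1.9444  x_hi=-0.2772 |R|=0.7579
  mid=-1.76098 |R|=0.28008 →hi
  mid=-2.50286 |R|=0.65124 →hi
  mid=-2.87380 |R|=1.14185 →lo
  mid=-2.68833 |R|=0.86338 →hi
  mid=-2.78106 |R|=0.99364 →hi
  mid=-2.82743 |R|=1.06541 →lo
  mid=-2.80425 |R|=1.02895 →lo
  mid=-2.79266 |R|=1.01116 →lo
  mid=-2.78686 |R|=1.00236 →lo
  ...
  [-2.78541,-2.78523] ⇒ x*=-2.7853
So |R|<1 on (-2.7853, 0).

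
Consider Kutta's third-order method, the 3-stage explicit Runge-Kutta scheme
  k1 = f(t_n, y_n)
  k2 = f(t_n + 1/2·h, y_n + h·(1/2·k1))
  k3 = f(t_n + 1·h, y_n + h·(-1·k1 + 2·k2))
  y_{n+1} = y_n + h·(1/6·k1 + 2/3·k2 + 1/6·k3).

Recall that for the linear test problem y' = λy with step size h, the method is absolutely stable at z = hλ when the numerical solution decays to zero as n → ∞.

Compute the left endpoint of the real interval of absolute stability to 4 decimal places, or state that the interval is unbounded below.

left endpoint -2.5127.

Test eqn y'=λy, z=hλ:
  order 3, 3-stage ⇒ R(z)=1+z+z^2/2+z^3/6
  (e.g. R(-1.34)=0.15678, |R|=0.15678)

Find x<0 with |R(x)|<1.
x=-1.34: |R|=0.1568
|R(-2.71)|=1.3550 |R(-2.53)|=1.0286 |R(-0.99)|=0.3383
Bisect:
  x_lo=-2.9778 |R|=1.9451  x_hi=-0.2282 |R|=0.7959
  mid=-1.60301 |R|=0.00472 →hi
  mid=-2.29043 |R|=0.67001 →hi
  mid=-2.63413 |R|=1.21103 →lo
  mid=-2.46228 |R|=0.91893 →hi
  mid=-2.54821 |R|=1.05926 →lo
  mid=-2.50524 |R|=0.98771 →hi
  mid=-2.52672 |R|=1.02313 →lo
  mid=-2.51598 |R|=1.00533 →lo
  ...
  [-2.51279,-2.51263] ⇒ x*=-2.5127
Stable set (-2.5127, 0).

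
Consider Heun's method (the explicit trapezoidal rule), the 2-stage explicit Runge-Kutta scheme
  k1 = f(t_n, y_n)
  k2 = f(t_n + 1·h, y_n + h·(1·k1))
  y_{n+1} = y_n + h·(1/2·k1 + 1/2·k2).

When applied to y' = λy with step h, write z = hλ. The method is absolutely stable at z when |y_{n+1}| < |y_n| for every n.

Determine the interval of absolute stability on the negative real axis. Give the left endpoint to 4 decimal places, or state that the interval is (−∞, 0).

With y'=λy (z=hλ):
  order 2, 2-stage ⇒ R(z)=1+z+z^2/2
  (e.g. R(-0.78)=0.52420, |R|=0.52420)

Need |R(x)|<1, x<0.
x=-0.78: |R|=0.5242
|R(-1.35)|=0.5613 |R(-0.89)|=0.5061 |R(-0.75)|=0.5312
Bisect:
  x_lo=-2.5994 |R|=1.7790  x_hi=-0.0761 |R|=0.9268
  mid=-1.33772 |R|=0.55703 →hi
  mid=-1.96855 |R|=0.96904 →hi
  mid=-2.28397 |R|=1.32428 →lo
  mid=-2.12626 |R|=1.13423 →lo
  mid=-2.04740 |R|=1.04853 →lo
  mid=-2.00798 |R|=1.00801 →lo
  mid=-1.98826 |R|=0.98833 →hi
  mid=-1.99812 |R|=0.99812 →hi
  ...
  [-2.00012,-1.99997] ⇒ x*=-2.0000
Stable set (-2.0000, 0).

z∈(-2.0000,0).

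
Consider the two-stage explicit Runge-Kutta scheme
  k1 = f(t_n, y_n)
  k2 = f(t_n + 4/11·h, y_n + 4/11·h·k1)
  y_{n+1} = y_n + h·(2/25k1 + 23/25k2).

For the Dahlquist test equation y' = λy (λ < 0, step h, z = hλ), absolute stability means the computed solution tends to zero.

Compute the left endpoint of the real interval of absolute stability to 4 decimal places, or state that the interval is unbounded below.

left endpoint -2.9891.

Set f=λy, z=hλ:
  k1=λy_n ⇒ h·k1=z·y_n;  k2=λ(1+4/11z)y_n ⇒ h·k2=z(1+4/11z)y_n
  y_{n+1}/y_n = 1 + 2/25z + 23/25z(1+4/11z) = 1 + z + 92/275z²
  ⇒ R(z) = 1 + z + 92/275z².

Need |R(x)|<1, x<0.
x=-0.66: |R|=0.4857
R=1: x+92/275x²=0 ⇒ x=−275/92=-2.9891; min R=1−1/(4·92/275)=0.2527>−1
Confirm numerically:
  x=-2.205: |R|=0.42157 <1
  x=-2.069: |R|=0.36311 <1
  x=-1.320: |R|=0.26291 <1
  x=-3.493: |R|=1.58881 >1
  x=-3.323: |R|=1.37116 >1
Stable set (-2.9891, 0).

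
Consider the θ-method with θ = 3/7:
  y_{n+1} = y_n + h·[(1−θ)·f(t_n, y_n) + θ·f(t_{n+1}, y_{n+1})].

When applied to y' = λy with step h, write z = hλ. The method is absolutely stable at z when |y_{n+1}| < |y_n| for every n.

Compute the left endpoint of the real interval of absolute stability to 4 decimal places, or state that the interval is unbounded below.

left endpoint -14.0000.

With y'=λy (z=hλ):
  y_{n+1} = y_n + z·[4/7·y_n + 3/7·y_{n+1}] ⇒ (1 − 3/7z)y_{n+1} = (1 + 4/7z)y_n
  Hence R(z) = (1 + 4/7z)/(1 − 3/7z).

Need |R(x)|<1, x<0.
x=-1.05: |R|=0.2759
R=−1: 1+4/7x = −1+3/7x ⇒ -1/7x=2 ⇒ x=2/(-1/7)=-14.0000
Confirm numerically:
  x=-13.002: |R|=0.97831 <1
  x=-11.108: |R|=0.92828 <1
  x=-10.880: |R|=0.92129 <1
  x=-8.707: |R|=0.84019 <1
  x=-14.592: |R|=1.01166 >1
  x=-14.531: |R|=1.01050 >1
Interval (-14.0000, 0).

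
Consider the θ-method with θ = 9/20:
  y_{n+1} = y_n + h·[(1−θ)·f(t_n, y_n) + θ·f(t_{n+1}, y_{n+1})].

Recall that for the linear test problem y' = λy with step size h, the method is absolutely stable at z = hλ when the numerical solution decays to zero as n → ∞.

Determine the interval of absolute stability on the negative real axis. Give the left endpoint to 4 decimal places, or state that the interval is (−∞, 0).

Test eqn y'=λy, z=hλ:
  y_{n+1} = y_n + z·[11/20·y_n + 9/20·y_{n+1}] ⇒ (1 − 9/20z)y_{n+1} = (1 + 11/20z)y_n
  so R(z) = (1 + 11/20z)/(1 − 9/20z).

Need |R(x)|<1, x<0.
x=-0.48: |R|=0.6053
R=−1: 1+11/20x = −1+9/20x ⇒ -1/10x=2 ⇒ x=2/(-1/10)=-20.0000
Confirm numerically:
  x=-16.765: |R|=0.96214 <1
  x=-15.173: |R|=0.93834 <1
  x=-9.110: |R|=0.78645 <1
  x=-20.405: |R|=1.00398 >1
  x=-20.278: |R|=1.00275 >1
Stable set (-20.0000, 0).

(-20.0000, 0).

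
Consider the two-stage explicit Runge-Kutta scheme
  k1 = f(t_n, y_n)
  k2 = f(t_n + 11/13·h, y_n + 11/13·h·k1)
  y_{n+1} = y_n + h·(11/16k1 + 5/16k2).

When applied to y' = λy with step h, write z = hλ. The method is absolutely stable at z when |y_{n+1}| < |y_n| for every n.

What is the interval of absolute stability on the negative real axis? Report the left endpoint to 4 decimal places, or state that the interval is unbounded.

z∈(-3.7818,0).

With y'=λy (z=hλ):
  k1=λy_n ⇒ h·k1=z·y_n;  k2=λ(1+11/13z)y_n ⇒ h·k2=z(1+11/13z)y_n
  y_{n+1}/y_n = 1 + 11/16z + 5/16z(1+11/13z) = 1 + z + 55/208z²
  ⇒ R(z) = 1 + z + 55/208z².

Solve |R(x)|<1 on ℝ⁻.
x=-1.55: |R|=0.0853
R=1: x+55/208x²=0 ⇒ x=−208/55=-3.7818; min R=1−1/(4·55/208)=0.0545>−1
Confirm numerically:
  x=-3.665: |R|=0.88679 <1
  x=-3.647: |R|=0.86999 <1
  x=-3.475: |R|=0.71807 <1
  x=-4.346: |R|=1.64835 >1
  x=-4.149: |R|=1.40283 >1
  x=-4.117: |R|=1.36489 >1
Stable set (-3.7818, 0).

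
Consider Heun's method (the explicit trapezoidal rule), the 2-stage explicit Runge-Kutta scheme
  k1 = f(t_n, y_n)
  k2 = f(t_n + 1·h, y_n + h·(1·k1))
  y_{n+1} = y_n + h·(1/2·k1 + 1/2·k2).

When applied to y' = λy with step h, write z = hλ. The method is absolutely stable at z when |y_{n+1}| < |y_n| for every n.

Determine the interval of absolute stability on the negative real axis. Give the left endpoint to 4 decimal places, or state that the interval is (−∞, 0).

On y'=λy, z=hλ:
  order 2, 2-stage ⇒ R(z)=1+z+z^2/2
  (e.g. R(-0.46)=0.64580, |R|=0.64580)

Boundary: |R(x)|=1, x<0.
x=-0.46: |R|=0.6458
|R(-2.26)|=1.2938 |R(-2.19)|=1.2080 |R(-2.06)|=1.0618
Bisect:
  x_lo=-2.7999 |R|=2.1199  x_hi=-0.2467 |R|=0.7838
  mid=-1.52330 |R|=0.63692 →hi
  mid=-2.16163 |R|=1.17469 →lo
  mid=-1.84247 |R|=0.85487 →hi
  mid=-2.00205 |R|=1.00205 →lo
  mid=-1.92226 |R|=0.92528 →hi
  mid=-1.96215 |R|=0.96287 →hi
  mid=-1.98210 |R|=0.98226 →hi
  ...
  [-2.00002,-1.99986] ⇒ x*=-2.0000
Interval (-2.0000, 0).

(-2.0000, 0).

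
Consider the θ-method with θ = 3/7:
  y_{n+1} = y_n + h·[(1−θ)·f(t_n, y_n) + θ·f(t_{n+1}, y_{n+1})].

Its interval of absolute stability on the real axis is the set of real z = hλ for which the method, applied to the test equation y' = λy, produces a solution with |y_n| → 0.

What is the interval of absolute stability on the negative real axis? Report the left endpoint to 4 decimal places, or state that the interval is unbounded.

z∈(-14.0000,0).

Set f=λy, z=hλ:
  y_{n+1} = y_n + z·[4/7·y_n + 3/7·y_{n+1}] ⇒ (1 − 3/7z)y_{n+1} = (1 + 4/7z)y_n
  ⇒ R(z) = (1 + 4/7z)/(1 − 3/7z).

Find x<0 with |R(x)|<1.
x=-0.59: |R|=0.5291
R=−1: 1+4/7x = −1+3/7x ⇒ -1/7x=2 ⇒ x=2/(-1/7)=-14.0000
Confirm numerically:
  x=-9.137: |R|=0.85868 <1
  x=-8.794: |R|=0.84405 <1
  x=-5.929: |R|=0.67439 <1
  x=-5.648: |R|=0.65119 <1
  x=-14.153: |R|=1.00309 >1
  x=-14.086: |R|=1.00175 >1
Interval (-14.0000, 0).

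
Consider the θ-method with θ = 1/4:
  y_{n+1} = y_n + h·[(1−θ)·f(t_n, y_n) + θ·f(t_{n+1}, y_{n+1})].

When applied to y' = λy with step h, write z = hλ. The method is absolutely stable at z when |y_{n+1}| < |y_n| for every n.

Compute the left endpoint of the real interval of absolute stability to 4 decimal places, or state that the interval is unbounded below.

left endpoint -4.0000.

With y'=λy (z=hλ):
  y_{n+1} = y_n + z·[3/4·y_n + 1/4·y_{n+1}] ⇒ (1 − 1/4z)y_{n+1} = (1 + 3/4z)y_n
  ⇒ R(z) = (1 + 3/4z)/(1 − 1/4z).

Solve |R(x)|<1 on ℝ⁻.
x=-1.28: |R|=0.0303
R=−1: 1+3/4x = −1+1/4x ⇒ -1/2x=2 ⇒ x=2/(-1/2)=-4.0000
Confirm numerically:
  x=-3.027: |R|=0.72307 <1
  x=-2.594: |R|=0.57355 <1
  x=-1.874: |R|=0.27613 <1
  x=-1.857: |R|=0.26823 <1
  x=-4.174: |R|=1.04257 >1
  x=-4.081: |R|=1.02005 >1
  x=-4.053: |R|=1.01316 >1
Interval (-4.0000, 0).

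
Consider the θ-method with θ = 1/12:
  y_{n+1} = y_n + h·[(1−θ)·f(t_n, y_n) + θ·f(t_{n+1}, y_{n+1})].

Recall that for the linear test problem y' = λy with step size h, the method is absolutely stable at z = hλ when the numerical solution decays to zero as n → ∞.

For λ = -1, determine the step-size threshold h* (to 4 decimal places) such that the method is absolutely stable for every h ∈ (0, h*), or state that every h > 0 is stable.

Set f=λy, z=hλ:
  y_{n+1} = y_n + z·[11/12·y_n + 1/12·y_{n+1}] ⇒ (1 − 1/12z)y_{n+1} = (1 + 11/12z)y_n
  so R(z) = (1 + 11/12z)/(1 − 1/12z).

Solve |R(x)|<1 on ℝ⁻.
x=-0.51: |R|=0.5108
R=−1: 1+11/12x = −1+1/12x ⇒ -5/6x=2 ⇒ x=2/(-5/6)=-2.4000
Confirm numerically:
  x=-1.773: |R|=0.54476 <1
  x=-1.616: |R|=0.42421 <1
  x=-1.442: |R|=0.28731 <1
  x=-2.995: |R|=1.39680 >1
  x=-2.973: |R|=1.38269 >1
  x=-2.828: |R|=1.28864 >1
So |R|<1 on (-2.4000, 0).

(-2.4000,0); λ=-1 ⇒ h* = (12/5)/1 = 2.4000.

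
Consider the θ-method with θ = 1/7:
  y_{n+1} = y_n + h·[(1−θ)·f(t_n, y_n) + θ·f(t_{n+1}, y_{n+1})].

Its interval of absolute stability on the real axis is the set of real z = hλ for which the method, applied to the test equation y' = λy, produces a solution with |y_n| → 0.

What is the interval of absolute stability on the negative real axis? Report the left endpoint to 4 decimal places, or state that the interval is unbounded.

(-2.8000, 0).

Set f=λy, z=hλ:
  y_{n+1} = y_n + z·[6/7·y_n + 1/7·y_{n+1}] ⇒ (1 − 1/7z)y_{n+1} = (1 + 6/7z)y_n
  so R(z) = (1 + 6/7z)/(1 − 1/7z).

Boundary: |R(x)|=1, x<0.
x=-1.77: |R|=0.4128
R=−1: 1+6/7x = −1+1/7x ⇒ -5/7x=2 ⇒ x=2/(-5/7)=-2.8000
Confirm numerically:
  x=-2.361: |R|=0.76552 <1
  x=-2.203: |R|=0.67565 <1
  x=-1.512: |R|=0.24342 <1
  x=-1.507: |R|=0.24004 <1
  x=-3.208: |R|=1.19984 >1
  x=-3.062: |R|=1.13019 >1
  x=-3.052: |R|=1.12535 >1
So |R|<1 on (-2.8000, 0).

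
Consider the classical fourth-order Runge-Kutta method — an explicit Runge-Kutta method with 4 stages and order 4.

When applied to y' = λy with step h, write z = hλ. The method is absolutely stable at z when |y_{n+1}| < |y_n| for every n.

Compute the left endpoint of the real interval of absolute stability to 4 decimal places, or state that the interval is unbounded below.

z* = -2.7853.

Set f=λy, z=hλ:
  order 4, 4-stage ⇒ R(z)=1+z+z^2/2+z^3/6+z^4/24
  (e.g. R(-0.43)=0.65062, |R|=0.65062)

Solve |R(x)|<1 on ℝ⁻.
x=-0.43: |R|=0.6506
|R(-1.99)|=0.3300 |R(-1.09)|=0.3470 |R(-1.05)|=0.3590
Bisect:
  x_lo=-3.5258 |R|=2.8239  x_hi=-0.1668 |R|=0.8464
  mid=-1.84631 |R|=0.29333 →hi
  mid=-2.68607 |R|=0.86042 →hi
  mid=-3.10595 |R|=1.60132 →lo
  mid=-2.89601 |R|=1.18016 →lo
  mid=-2.79104 |R|=1.00869 →lo
  mid=-2.73855 |R|=0.93179 →hi
  mid=-2.76479 |R|=0.96953 →hi
  mid=-2.77792 |R|=0.98893 →hi
  mid=-2.78448 |R|=0.99877 →hi
  ...
  [-2.78530,-2.78509] ⇒ x*=-2.7853
Interval (-2.7853, 0).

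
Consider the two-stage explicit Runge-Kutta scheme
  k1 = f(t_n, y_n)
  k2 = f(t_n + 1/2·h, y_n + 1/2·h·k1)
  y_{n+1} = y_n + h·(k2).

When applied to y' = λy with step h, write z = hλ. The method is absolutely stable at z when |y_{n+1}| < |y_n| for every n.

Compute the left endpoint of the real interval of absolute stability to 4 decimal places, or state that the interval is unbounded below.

On y'=λy, z=hλ:
  k1=λy_n ⇒ h·k1=z·y_n;  k2=λ(1+1/2z)y_n ⇒ h·k2=z(1+1/2z)y_n
  y_{n+1}/y_n = 1 + z(1+1/2z) = 1 + z + 1/2z²
  ⇒ R(z) = 1 + z + 1/2z².

Boundary: |R(x)|=1, x<0.
x=-1.72: |R|=0.7592
R=1: x+1/2x²=0 ⇒ x=−2=-2.0000; min R=1−1/(4·1/2)=0.5000>−1
Confirm numerically:
  x=-1.644: |R|=0.70737 <1
  x=-1.242: |R|=0.52928 <1
  x=-1.147: |R|=0.51080 <1
  x=-1.074: |R|=0.50274 <1
  x=-2.270: |R|=1.30645 >1
  x=-2.189: |R|=1.20686 >1
Stable set (-2.0000, 0).

z* = -2.0000.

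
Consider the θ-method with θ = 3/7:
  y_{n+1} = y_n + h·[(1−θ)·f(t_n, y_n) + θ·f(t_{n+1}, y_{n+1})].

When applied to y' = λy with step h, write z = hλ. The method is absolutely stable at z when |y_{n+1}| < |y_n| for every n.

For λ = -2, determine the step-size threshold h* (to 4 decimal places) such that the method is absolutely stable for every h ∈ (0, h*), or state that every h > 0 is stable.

(-14.0000,0); λ=-2 ⇒ h* = (14)/2 = 7.0000.

Set f=λy, z=hλ:
  y_{n+1} = y_n + z·[4/7·y_n + 3/7·y_{n+1}] ⇒ (1 − 3/7z)y_{n+1} = (1 + 4/7z)y_n
  R(z) = (1 + 4/7z)/(1 − 3/7z).

Boundary: |R(x)|=1, x<0.
x=-1.01: |R|=0.2951
R=−1: 1+4/7x = −1+3/7x ⇒ -1/7x=2 ⇒ x=2/(-1/7)=-14.0000
Confirm numerically:
  x=-10.085: |R|=0.89491 <1
  x=-9.056: |R|=0.85530 <1
  x=-8.664: |R|=0.83826 <1
  x=-7.582: |R|=0.78424 <1
  x=-14.380: |R|=1.00758 >1
  x=-14.149: |R|=1.00301 >1
Interval (-14.0000, 0).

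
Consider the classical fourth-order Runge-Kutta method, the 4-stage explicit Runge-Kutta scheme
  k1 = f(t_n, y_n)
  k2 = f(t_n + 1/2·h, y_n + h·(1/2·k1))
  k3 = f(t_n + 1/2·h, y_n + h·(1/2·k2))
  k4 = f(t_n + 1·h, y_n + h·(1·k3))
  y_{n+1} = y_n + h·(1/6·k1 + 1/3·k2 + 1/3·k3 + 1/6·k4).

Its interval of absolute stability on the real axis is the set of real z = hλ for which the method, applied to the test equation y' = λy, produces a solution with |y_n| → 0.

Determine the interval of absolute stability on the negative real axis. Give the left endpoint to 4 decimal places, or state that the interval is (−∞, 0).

Set f=λy, z=hλ:
  order 4, 4-stage ⇒ R(z)=1+z+z^2/2+z^3/6+z^4/24
  (e.g. R(-1.36)=0.28810, |R|=0.28810)

Find x<0 with |R(x)|<1.
x=-1.36: |R|=0.2881
|R(-2.95)|=1.2781 |R(-2.53)|=0.6786 |R(-2.41)|=0.5667
Bisect:
  x_lo=-3.3840 |R|=2.3472  x_hi=-0.1853 |R|=0.8309
  mid=-1.78465 |R|=0.28316 →hi
  mid=-2.58434 |R|=0.73695 →hi
  mid=-2.98418 |R|=1.34368 →lo
  mid=-2.78426 |R|=0.99844 →hi
  mid=-2.88422 |R|=1.15969 →lo
  mid=-2.83424 |R|=1.07634 →lo
  mid=-2.80925 |R|=1.03673 →lo
  mid=-2.79676 |R|=1.01742 →lo
  ...
  [-2.78543,-2.78524] ⇒ x*=-2.7853
Interval (-2.7853, 0).

(-2.7853, 0).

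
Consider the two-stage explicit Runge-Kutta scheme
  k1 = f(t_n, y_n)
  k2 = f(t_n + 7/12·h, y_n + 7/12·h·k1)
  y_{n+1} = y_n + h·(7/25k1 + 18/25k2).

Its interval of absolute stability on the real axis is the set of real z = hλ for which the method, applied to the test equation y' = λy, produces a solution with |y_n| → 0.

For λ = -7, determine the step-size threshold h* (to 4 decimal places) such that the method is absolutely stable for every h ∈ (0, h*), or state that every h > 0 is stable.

(-2.3810,0); λ=-7 ⇒ h* = (50/21)/7 = 0.3401.

On y'=λy, z=hλ:
  k1=λy_n ⇒ h·k1=z·y_n;  k2=λ(1+7/12z)y_n ⇒ h·k2=z(1+7/12z)y_n
  y_{n+1}/y_n = 1 + 7/25z + 18/25z(1+7/12z) = 1 + z + 21/50z²
  ⇒ R(z) = 1 + z + 21/50z².

Solve |R(x)|<1 on ℝ⁻.
x=-0.77: |R|=0.4790
R=1: x+21/50x²=0 ⇒ x=−50/21=-2.3810; min R=1−1/(4·21/50)=0.4048>−1
Confirm numerically:
  x=-2.011: |R|=0.68753 <1
  x=-1.837: |R|=0.58032 <1
  x=-1.486: |R|=0.44144 <1
  x=-2.684: |R|=1.34162 >1
  x=-2.672: |R|=1.32663 >1
Stable set (-2.3810, 0).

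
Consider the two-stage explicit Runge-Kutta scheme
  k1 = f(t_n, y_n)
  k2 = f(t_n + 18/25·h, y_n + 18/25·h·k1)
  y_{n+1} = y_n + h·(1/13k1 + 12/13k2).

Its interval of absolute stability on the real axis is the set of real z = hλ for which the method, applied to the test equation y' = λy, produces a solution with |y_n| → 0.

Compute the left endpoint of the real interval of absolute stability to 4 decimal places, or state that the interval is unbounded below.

On y'=λy, z=hλ:
  k1=λy_n ⇒ h·k1=z·y_n;  k2=λ(1+18/25z)y_n ⇒ h·k2=z(1+18/25z)y_n
  y_{n+1}/y_n = 1 + 1/13z + 12/13z(1+18/25z) = 1 + z + 216/325z²
  so R(z) = 1 + z + 216/325z².

Solve |R(x)|<1 on ℝ⁻.
x=-0.88: |R|=0.6347
R=1: x+216/325x²=0 ⇒ x=−325/216=-1.5046; min R=1−1/(4·216/325)=0.6238>−1
Confirm numerically:
  x=-1.413: |R|=0.91395 <1
  x=-0.728: |R|=0.62424 <1
  x=-0.607: |R|=0.63788 <1
  x=-1.767: |R|=1.30812 >1
  x=-1.684: |R|=1.20075 >1
Interval (-1.5046, 0).

z* = -1.5046.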